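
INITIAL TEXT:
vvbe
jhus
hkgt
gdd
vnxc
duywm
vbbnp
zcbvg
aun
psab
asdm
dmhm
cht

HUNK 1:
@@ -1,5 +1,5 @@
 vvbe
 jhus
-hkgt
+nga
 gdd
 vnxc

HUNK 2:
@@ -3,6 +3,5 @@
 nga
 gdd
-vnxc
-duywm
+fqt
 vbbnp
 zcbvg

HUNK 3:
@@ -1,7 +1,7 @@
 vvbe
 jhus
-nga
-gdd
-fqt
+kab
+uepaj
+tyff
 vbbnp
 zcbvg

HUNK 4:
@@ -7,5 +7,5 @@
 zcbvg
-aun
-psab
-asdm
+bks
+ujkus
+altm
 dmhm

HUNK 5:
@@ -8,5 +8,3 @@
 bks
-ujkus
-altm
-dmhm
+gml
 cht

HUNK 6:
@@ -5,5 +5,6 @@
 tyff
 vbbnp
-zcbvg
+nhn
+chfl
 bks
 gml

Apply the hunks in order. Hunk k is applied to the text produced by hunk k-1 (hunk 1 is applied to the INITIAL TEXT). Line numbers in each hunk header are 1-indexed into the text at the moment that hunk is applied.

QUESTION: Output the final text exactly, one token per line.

Answer: vvbe
jhus
kab
uepaj
tyff
vbbnp
nhn
chfl
bks
gml
cht

Derivation:
Hunk 1: at line 1 remove [hkgt] add [nga] -> 13 lines: vvbe jhus nga gdd vnxc duywm vbbnp zcbvg aun psab asdm dmhm cht
Hunk 2: at line 3 remove [vnxc,duywm] add [fqt] -> 12 lines: vvbe jhus nga gdd fqt vbbnp zcbvg aun psab asdm dmhm cht
Hunk 3: at line 1 remove [nga,gdd,fqt] add [kab,uepaj,tyff] -> 12 lines: vvbe jhus kab uepaj tyff vbbnp zcbvg aun psab asdm dmhm cht
Hunk 4: at line 7 remove [aun,psab,asdm] add [bks,ujkus,altm] -> 12 lines: vvbe jhus kab uepaj tyff vbbnp zcbvg bks ujkus altm dmhm cht
Hunk 5: at line 8 remove [ujkus,altm,dmhm] add [gml] -> 10 lines: vvbe jhus kab uepaj tyff vbbnp zcbvg bks gml cht
Hunk 6: at line 5 remove [zcbvg] add [nhn,chfl] -> 11 lines: vvbe jhus kab uepaj tyff vbbnp nhn chfl bks gml cht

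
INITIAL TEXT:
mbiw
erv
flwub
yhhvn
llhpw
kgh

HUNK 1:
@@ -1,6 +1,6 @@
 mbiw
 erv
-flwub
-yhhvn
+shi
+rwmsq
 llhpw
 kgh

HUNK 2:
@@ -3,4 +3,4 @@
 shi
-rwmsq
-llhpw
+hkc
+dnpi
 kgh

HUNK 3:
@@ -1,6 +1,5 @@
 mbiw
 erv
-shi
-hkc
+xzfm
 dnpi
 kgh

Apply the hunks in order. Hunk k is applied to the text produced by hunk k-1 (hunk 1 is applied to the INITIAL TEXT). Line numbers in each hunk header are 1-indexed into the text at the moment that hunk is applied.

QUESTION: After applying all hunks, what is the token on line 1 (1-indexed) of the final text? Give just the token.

Hunk 1: at line 1 remove [flwub,yhhvn] add [shi,rwmsq] -> 6 lines: mbiw erv shi rwmsq llhpw kgh
Hunk 2: at line 3 remove [rwmsq,llhpw] add [hkc,dnpi] -> 6 lines: mbiw erv shi hkc dnpi kgh
Hunk 3: at line 1 remove [shi,hkc] add [xzfm] -> 5 lines: mbiw erv xzfm dnpi kgh
Final line 1: mbiw

Answer: mbiw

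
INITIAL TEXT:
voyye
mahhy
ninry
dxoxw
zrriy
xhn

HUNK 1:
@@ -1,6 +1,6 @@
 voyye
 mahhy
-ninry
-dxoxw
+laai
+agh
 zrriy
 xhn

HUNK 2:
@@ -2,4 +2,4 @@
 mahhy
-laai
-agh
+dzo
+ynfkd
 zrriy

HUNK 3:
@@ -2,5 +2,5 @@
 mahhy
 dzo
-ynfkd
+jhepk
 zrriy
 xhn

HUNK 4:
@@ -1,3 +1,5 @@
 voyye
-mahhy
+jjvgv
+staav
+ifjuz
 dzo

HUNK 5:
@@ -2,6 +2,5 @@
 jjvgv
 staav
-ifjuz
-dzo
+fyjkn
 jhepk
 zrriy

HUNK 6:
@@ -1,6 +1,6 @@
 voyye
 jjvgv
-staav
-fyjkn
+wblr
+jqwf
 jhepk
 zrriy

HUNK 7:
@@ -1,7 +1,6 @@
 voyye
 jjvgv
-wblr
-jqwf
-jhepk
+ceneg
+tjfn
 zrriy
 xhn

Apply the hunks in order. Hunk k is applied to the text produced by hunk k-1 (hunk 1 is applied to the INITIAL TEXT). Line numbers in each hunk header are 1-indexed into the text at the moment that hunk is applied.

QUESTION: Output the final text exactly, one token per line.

Answer: voyye
jjvgv
ceneg
tjfn
zrriy
xhn

Derivation:
Hunk 1: at line 1 remove [ninry,dxoxw] add [laai,agh] -> 6 lines: voyye mahhy laai agh zrriy xhn
Hunk 2: at line 2 remove [laai,agh] add [dzo,ynfkd] -> 6 lines: voyye mahhy dzo ynfkd zrriy xhn
Hunk 3: at line 2 remove [ynfkd] add [jhepk] -> 6 lines: voyye mahhy dzo jhepk zrriy xhn
Hunk 4: at line 1 remove [mahhy] add [jjvgv,staav,ifjuz] -> 8 lines: voyye jjvgv staav ifjuz dzo jhepk zrriy xhn
Hunk 5: at line 2 remove [ifjuz,dzo] add [fyjkn] -> 7 lines: voyye jjvgv staav fyjkn jhepk zrriy xhn
Hunk 6: at line 1 remove [staav,fyjkn] add [wblr,jqwf] -> 7 lines: voyye jjvgv wblr jqwf jhepk zrriy xhn
Hunk 7: at line 1 remove [wblr,jqwf,jhepk] add [ceneg,tjfn] -> 6 lines: voyye jjvgv ceneg tjfn zrriy xhn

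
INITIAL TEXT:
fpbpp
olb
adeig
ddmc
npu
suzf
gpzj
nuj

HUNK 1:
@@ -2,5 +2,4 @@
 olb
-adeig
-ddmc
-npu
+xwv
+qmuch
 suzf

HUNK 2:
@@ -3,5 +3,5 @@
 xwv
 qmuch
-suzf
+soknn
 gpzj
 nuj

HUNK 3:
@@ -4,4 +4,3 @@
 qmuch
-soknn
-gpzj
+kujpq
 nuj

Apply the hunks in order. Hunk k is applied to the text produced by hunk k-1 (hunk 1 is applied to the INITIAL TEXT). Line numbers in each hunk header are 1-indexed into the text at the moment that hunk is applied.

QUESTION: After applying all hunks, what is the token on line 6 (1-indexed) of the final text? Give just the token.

Answer: nuj

Derivation:
Hunk 1: at line 2 remove [adeig,ddmc,npu] add [xwv,qmuch] -> 7 lines: fpbpp olb xwv qmuch suzf gpzj nuj
Hunk 2: at line 3 remove [suzf] add [soknn] -> 7 lines: fpbpp olb xwv qmuch soknn gpzj nuj
Hunk 3: at line 4 remove [soknn,gpzj] add [kujpq] -> 6 lines: fpbpp olb xwv qmuch kujpq nuj
Final line 6: nuj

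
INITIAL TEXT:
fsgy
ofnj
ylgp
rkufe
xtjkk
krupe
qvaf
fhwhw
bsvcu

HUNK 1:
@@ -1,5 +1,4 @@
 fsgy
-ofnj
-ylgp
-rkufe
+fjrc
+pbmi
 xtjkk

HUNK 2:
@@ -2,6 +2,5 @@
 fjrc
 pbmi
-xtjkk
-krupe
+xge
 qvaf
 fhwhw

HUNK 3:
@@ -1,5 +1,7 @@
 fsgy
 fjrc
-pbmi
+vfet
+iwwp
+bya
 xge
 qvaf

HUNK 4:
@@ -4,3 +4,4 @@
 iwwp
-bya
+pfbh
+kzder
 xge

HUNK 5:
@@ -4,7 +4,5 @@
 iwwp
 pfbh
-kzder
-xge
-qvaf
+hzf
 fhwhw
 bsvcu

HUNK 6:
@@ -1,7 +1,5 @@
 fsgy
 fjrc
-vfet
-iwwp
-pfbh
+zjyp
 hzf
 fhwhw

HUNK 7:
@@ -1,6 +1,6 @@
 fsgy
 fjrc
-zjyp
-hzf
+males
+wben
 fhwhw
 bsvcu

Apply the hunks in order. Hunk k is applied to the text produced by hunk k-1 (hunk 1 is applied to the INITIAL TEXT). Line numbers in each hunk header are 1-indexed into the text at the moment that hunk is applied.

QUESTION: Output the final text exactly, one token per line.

Hunk 1: at line 1 remove [ofnj,ylgp,rkufe] add [fjrc,pbmi] -> 8 lines: fsgy fjrc pbmi xtjkk krupe qvaf fhwhw bsvcu
Hunk 2: at line 2 remove [xtjkk,krupe] add [xge] -> 7 lines: fsgy fjrc pbmi xge qvaf fhwhw bsvcu
Hunk 3: at line 1 remove [pbmi] add [vfet,iwwp,bya] -> 9 lines: fsgy fjrc vfet iwwp bya xge qvaf fhwhw bsvcu
Hunk 4: at line 4 remove [bya] add [pfbh,kzder] -> 10 lines: fsgy fjrc vfet iwwp pfbh kzder xge qvaf fhwhw bsvcu
Hunk 5: at line 4 remove [kzder,xge,qvaf] add [hzf] -> 8 lines: fsgy fjrc vfet iwwp pfbh hzf fhwhw bsvcu
Hunk 6: at line 1 remove [vfet,iwwp,pfbh] add [zjyp] -> 6 lines: fsgy fjrc zjyp hzf fhwhw bsvcu
Hunk 7: at line 1 remove [zjyp,hzf] add [males,wben] -> 6 lines: fsgy fjrc males wben fhwhw bsvcu

Answer: fsgy
fjrc
males
wben
fhwhw
bsvcu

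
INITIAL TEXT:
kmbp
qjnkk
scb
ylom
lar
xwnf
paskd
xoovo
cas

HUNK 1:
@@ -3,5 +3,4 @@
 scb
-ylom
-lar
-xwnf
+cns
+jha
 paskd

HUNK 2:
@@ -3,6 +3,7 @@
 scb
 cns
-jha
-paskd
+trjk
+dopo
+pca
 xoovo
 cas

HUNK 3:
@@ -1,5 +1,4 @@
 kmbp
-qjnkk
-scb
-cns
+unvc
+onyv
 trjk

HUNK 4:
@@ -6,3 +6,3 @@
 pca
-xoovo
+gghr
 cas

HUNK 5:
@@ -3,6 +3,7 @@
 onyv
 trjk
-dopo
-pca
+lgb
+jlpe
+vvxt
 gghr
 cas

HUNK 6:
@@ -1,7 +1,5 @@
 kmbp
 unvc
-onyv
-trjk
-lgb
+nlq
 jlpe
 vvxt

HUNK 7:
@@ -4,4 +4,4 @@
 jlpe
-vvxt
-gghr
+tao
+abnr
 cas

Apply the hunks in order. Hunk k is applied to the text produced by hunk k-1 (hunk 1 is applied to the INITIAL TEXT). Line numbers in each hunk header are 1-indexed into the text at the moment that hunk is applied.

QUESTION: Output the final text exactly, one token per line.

Hunk 1: at line 3 remove [ylom,lar,xwnf] add [cns,jha] -> 8 lines: kmbp qjnkk scb cns jha paskd xoovo cas
Hunk 2: at line 3 remove [jha,paskd] add [trjk,dopo,pca] -> 9 lines: kmbp qjnkk scb cns trjk dopo pca xoovo cas
Hunk 3: at line 1 remove [qjnkk,scb,cns] add [unvc,onyv] -> 8 lines: kmbp unvc onyv trjk dopo pca xoovo cas
Hunk 4: at line 6 remove [xoovo] add [gghr] -> 8 lines: kmbp unvc onyv trjk dopo pca gghr cas
Hunk 5: at line 3 remove [dopo,pca] add [lgb,jlpe,vvxt] -> 9 lines: kmbp unvc onyv trjk lgb jlpe vvxt gghr cas
Hunk 6: at line 1 remove [onyv,trjk,lgb] add [nlq] -> 7 lines: kmbp unvc nlq jlpe vvxt gghr cas
Hunk 7: at line 4 remove [vvxt,gghr] add [tao,abnr] -> 7 lines: kmbp unvc nlq jlpe tao abnr cas

Answer: kmbp
unvc
nlq
jlpe
tao
abnr
cas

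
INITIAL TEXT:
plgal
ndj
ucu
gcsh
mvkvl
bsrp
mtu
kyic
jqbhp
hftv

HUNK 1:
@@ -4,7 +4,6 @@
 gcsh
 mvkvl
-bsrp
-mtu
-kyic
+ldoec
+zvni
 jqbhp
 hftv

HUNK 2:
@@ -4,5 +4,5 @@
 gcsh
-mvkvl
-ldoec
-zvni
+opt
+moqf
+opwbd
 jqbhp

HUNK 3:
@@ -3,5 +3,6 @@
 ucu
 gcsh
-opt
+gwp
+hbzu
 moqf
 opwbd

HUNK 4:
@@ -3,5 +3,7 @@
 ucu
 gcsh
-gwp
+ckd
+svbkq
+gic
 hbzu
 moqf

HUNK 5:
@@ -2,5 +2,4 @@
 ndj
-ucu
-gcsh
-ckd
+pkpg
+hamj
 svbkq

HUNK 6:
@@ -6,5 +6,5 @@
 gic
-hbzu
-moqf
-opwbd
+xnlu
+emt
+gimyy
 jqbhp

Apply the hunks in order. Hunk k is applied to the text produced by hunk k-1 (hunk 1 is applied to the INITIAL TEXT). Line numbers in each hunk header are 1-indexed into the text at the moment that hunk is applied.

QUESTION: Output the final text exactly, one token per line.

Answer: plgal
ndj
pkpg
hamj
svbkq
gic
xnlu
emt
gimyy
jqbhp
hftv

Derivation:
Hunk 1: at line 4 remove [bsrp,mtu,kyic] add [ldoec,zvni] -> 9 lines: plgal ndj ucu gcsh mvkvl ldoec zvni jqbhp hftv
Hunk 2: at line 4 remove [mvkvl,ldoec,zvni] add [opt,moqf,opwbd] -> 9 lines: plgal ndj ucu gcsh opt moqf opwbd jqbhp hftv
Hunk 3: at line 3 remove [opt] add [gwp,hbzu] -> 10 lines: plgal ndj ucu gcsh gwp hbzu moqf opwbd jqbhp hftv
Hunk 4: at line 3 remove [gwp] add [ckd,svbkq,gic] -> 12 lines: plgal ndj ucu gcsh ckd svbkq gic hbzu moqf opwbd jqbhp hftv
Hunk 5: at line 2 remove [ucu,gcsh,ckd] add [pkpg,hamj] -> 11 lines: plgal ndj pkpg hamj svbkq gic hbzu moqf opwbd jqbhp hftv
Hunk 6: at line 6 remove [hbzu,moqf,opwbd] add [xnlu,emt,gimyy] -> 11 lines: plgal ndj pkpg hamj svbkq gic xnlu emt gimyy jqbhp hftv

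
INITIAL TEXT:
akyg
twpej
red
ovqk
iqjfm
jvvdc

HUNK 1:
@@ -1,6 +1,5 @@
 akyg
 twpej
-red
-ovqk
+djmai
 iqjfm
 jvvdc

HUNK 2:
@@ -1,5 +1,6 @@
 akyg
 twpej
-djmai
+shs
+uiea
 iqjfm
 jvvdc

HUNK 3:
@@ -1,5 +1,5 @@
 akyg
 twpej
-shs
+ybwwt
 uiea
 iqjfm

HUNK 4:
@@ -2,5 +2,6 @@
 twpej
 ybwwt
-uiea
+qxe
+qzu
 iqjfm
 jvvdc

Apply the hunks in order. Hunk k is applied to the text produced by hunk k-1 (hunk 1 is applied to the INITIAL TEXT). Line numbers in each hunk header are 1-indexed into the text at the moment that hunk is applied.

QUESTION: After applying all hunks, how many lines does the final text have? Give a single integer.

Hunk 1: at line 1 remove [red,ovqk] add [djmai] -> 5 lines: akyg twpej djmai iqjfm jvvdc
Hunk 2: at line 1 remove [djmai] add [shs,uiea] -> 6 lines: akyg twpej shs uiea iqjfm jvvdc
Hunk 3: at line 1 remove [shs] add [ybwwt] -> 6 lines: akyg twpej ybwwt uiea iqjfm jvvdc
Hunk 4: at line 2 remove [uiea] add [qxe,qzu] -> 7 lines: akyg twpej ybwwt qxe qzu iqjfm jvvdc
Final line count: 7

Answer: 7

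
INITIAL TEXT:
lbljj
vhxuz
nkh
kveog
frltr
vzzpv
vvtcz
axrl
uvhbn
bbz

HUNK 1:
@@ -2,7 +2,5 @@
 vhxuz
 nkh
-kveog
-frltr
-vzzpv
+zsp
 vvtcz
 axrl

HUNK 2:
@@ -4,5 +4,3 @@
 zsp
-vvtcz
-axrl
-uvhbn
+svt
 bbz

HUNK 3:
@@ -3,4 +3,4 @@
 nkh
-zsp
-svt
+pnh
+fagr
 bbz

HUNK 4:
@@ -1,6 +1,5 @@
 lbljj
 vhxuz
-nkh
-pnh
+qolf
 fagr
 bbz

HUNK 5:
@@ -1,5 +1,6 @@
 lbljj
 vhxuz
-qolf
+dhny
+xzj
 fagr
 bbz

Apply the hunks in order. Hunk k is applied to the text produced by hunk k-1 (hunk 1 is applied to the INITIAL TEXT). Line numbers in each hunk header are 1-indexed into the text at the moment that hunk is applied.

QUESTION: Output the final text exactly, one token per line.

Hunk 1: at line 2 remove [kveog,frltr,vzzpv] add [zsp] -> 8 lines: lbljj vhxuz nkh zsp vvtcz axrl uvhbn bbz
Hunk 2: at line 4 remove [vvtcz,axrl,uvhbn] add [svt] -> 6 lines: lbljj vhxuz nkh zsp svt bbz
Hunk 3: at line 3 remove [zsp,svt] add [pnh,fagr] -> 6 lines: lbljj vhxuz nkh pnh fagr bbz
Hunk 4: at line 1 remove [nkh,pnh] add [qolf] -> 5 lines: lbljj vhxuz qolf fagr bbz
Hunk 5: at line 1 remove [qolf] add [dhny,xzj] -> 6 lines: lbljj vhxuz dhny xzj fagr bbz

Answer: lbljj
vhxuz
dhny
xzj
fagr
bbz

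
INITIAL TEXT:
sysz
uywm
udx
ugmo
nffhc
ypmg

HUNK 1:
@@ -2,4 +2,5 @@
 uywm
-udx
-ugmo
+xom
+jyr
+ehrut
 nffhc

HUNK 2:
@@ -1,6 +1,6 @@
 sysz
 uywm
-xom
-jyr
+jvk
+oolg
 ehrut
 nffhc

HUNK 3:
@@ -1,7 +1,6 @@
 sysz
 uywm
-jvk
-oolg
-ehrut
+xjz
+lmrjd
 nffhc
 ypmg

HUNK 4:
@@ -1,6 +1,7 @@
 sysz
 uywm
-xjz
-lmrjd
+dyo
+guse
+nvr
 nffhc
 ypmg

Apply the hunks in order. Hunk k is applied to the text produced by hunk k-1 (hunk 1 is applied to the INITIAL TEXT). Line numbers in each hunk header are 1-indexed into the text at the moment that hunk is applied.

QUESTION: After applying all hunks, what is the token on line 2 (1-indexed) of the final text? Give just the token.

Answer: uywm

Derivation:
Hunk 1: at line 2 remove [udx,ugmo] add [xom,jyr,ehrut] -> 7 lines: sysz uywm xom jyr ehrut nffhc ypmg
Hunk 2: at line 1 remove [xom,jyr] add [jvk,oolg] -> 7 lines: sysz uywm jvk oolg ehrut nffhc ypmg
Hunk 3: at line 1 remove [jvk,oolg,ehrut] add [xjz,lmrjd] -> 6 lines: sysz uywm xjz lmrjd nffhc ypmg
Hunk 4: at line 1 remove [xjz,lmrjd] add [dyo,guse,nvr] -> 7 lines: sysz uywm dyo guse nvr nffhc ypmg
Final line 2: uywm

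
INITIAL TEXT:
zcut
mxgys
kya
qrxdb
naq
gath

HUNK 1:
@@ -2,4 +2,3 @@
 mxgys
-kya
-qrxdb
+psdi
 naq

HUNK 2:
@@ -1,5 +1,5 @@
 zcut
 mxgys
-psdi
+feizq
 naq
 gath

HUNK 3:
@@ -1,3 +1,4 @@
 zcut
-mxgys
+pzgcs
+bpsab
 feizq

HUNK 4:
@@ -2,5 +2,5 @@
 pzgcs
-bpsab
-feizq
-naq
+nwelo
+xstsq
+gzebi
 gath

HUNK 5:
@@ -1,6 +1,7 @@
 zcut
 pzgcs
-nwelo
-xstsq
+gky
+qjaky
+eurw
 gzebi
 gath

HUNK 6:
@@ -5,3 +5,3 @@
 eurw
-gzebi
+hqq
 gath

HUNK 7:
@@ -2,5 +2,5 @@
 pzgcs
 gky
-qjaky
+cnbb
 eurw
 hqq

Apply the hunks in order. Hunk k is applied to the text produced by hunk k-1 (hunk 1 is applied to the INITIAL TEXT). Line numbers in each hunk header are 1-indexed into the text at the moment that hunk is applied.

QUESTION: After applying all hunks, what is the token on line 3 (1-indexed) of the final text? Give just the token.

Answer: gky

Derivation:
Hunk 1: at line 2 remove [kya,qrxdb] add [psdi] -> 5 lines: zcut mxgys psdi naq gath
Hunk 2: at line 1 remove [psdi] add [feizq] -> 5 lines: zcut mxgys feizq naq gath
Hunk 3: at line 1 remove [mxgys] add [pzgcs,bpsab] -> 6 lines: zcut pzgcs bpsab feizq naq gath
Hunk 4: at line 2 remove [bpsab,feizq,naq] add [nwelo,xstsq,gzebi] -> 6 lines: zcut pzgcs nwelo xstsq gzebi gath
Hunk 5: at line 1 remove [nwelo,xstsq] add [gky,qjaky,eurw] -> 7 lines: zcut pzgcs gky qjaky eurw gzebi gath
Hunk 6: at line 5 remove [gzebi] add [hqq] -> 7 lines: zcut pzgcs gky qjaky eurw hqq gath
Hunk 7: at line 2 remove [qjaky] add [cnbb] -> 7 lines: zcut pzgcs gky cnbb eurw hqq gath
Final line 3: gky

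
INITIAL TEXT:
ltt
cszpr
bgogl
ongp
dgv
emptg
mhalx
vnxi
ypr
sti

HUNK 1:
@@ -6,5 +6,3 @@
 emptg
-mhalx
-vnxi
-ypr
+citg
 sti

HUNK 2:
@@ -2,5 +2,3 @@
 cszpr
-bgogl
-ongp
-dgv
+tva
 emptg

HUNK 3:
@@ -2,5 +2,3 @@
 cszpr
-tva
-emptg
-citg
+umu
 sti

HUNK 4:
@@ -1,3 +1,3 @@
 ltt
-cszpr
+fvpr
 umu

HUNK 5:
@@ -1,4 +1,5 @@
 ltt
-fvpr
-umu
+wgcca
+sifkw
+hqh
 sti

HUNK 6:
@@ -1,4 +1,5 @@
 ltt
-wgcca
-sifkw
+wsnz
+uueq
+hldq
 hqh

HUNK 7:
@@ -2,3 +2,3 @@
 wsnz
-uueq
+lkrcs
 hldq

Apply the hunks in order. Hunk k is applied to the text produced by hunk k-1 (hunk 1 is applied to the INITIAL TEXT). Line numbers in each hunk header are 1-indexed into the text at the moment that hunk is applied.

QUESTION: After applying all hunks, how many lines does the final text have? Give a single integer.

Answer: 6

Derivation:
Hunk 1: at line 6 remove [mhalx,vnxi,ypr] add [citg] -> 8 lines: ltt cszpr bgogl ongp dgv emptg citg sti
Hunk 2: at line 2 remove [bgogl,ongp,dgv] add [tva] -> 6 lines: ltt cszpr tva emptg citg sti
Hunk 3: at line 2 remove [tva,emptg,citg] add [umu] -> 4 lines: ltt cszpr umu sti
Hunk 4: at line 1 remove [cszpr] add [fvpr] -> 4 lines: ltt fvpr umu sti
Hunk 5: at line 1 remove [fvpr,umu] add [wgcca,sifkw,hqh] -> 5 lines: ltt wgcca sifkw hqh sti
Hunk 6: at line 1 remove [wgcca,sifkw] add [wsnz,uueq,hldq] -> 6 lines: ltt wsnz uueq hldq hqh sti
Hunk 7: at line 2 remove [uueq] add [lkrcs] -> 6 lines: ltt wsnz lkrcs hldq hqh sti
Final line count: 6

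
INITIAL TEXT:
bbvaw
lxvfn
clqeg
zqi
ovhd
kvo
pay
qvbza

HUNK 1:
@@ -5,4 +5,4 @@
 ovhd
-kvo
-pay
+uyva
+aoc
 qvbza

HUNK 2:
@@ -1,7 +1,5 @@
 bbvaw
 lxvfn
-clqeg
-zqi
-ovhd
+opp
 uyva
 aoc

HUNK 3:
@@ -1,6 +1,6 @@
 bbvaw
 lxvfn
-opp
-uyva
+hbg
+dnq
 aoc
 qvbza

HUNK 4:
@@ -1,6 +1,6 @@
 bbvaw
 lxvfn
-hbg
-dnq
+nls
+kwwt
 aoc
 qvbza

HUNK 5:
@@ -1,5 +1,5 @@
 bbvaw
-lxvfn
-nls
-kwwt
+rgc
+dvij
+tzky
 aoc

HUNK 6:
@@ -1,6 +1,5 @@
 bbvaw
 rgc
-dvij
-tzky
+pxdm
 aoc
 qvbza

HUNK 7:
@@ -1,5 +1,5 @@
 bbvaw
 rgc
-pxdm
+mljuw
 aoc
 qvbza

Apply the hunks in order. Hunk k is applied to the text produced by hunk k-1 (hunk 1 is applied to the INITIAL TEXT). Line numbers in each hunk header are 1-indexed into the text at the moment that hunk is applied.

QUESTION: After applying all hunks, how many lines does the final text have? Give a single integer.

Hunk 1: at line 5 remove [kvo,pay] add [uyva,aoc] -> 8 lines: bbvaw lxvfn clqeg zqi ovhd uyva aoc qvbza
Hunk 2: at line 1 remove [clqeg,zqi,ovhd] add [opp] -> 6 lines: bbvaw lxvfn opp uyva aoc qvbza
Hunk 3: at line 1 remove [opp,uyva] add [hbg,dnq] -> 6 lines: bbvaw lxvfn hbg dnq aoc qvbza
Hunk 4: at line 1 remove [hbg,dnq] add [nls,kwwt] -> 6 lines: bbvaw lxvfn nls kwwt aoc qvbza
Hunk 5: at line 1 remove [lxvfn,nls,kwwt] add [rgc,dvij,tzky] -> 6 lines: bbvaw rgc dvij tzky aoc qvbza
Hunk 6: at line 1 remove [dvij,tzky] add [pxdm] -> 5 lines: bbvaw rgc pxdm aoc qvbza
Hunk 7: at line 1 remove [pxdm] add [mljuw] -> 5 lines: bbvaw rgc mljuw aoc qvbza
Final line count: 5

Answer: 5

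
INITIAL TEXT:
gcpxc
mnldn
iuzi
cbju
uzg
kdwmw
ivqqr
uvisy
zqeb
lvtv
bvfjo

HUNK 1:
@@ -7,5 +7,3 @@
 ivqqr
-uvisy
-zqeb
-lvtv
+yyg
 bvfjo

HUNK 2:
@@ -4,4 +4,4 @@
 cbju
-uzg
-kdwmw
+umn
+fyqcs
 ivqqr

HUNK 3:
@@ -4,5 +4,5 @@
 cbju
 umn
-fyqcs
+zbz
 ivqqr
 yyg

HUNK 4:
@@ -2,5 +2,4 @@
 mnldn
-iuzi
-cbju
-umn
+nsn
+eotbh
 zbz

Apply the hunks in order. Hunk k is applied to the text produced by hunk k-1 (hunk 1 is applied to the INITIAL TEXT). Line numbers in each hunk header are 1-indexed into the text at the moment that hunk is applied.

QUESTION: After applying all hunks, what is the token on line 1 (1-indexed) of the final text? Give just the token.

Answer: gcpxc

Derivation:
Hunk 1: at line 7 remove [uvisy,zqeb,lvtv] add [yyg] -> 9 lines: gcpxc mnldn iuzi cbju uzg kdwmw ivqqr yyg bvfjo
Hunk 2: at line 4 remove [uzg,kdwmw] add [umn,fyqcs] -> 9 lines: gcpxc mnldn iuzi cbju umn fyqcs ivqqr yyg bvfjo
Hunk 3: at line 4 remove [fyqcs] add [zbz] -> 9 lines: gcpxc mnldn iuzi cbju umn zbz ivqqr yyg bvfjo
Hunk 4: at line 2 remove [iuzi,cbju,umn] add [nsn,eotbh] -> 8 lines: gcpxc mnldn nsn eotbh zbz ivqqr yyg bvfjo
Final line 1: gcpxc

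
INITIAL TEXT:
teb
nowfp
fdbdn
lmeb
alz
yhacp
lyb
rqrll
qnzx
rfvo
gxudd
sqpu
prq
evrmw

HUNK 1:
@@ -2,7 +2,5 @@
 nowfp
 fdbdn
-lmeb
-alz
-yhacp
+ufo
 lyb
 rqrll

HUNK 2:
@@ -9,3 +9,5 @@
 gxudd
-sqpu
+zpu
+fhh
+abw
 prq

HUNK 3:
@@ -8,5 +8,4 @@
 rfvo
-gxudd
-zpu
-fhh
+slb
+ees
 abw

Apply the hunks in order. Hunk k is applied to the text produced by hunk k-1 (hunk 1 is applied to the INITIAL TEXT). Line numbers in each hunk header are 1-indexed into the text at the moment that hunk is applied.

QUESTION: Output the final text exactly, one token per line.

Answer: teb
nowfp
fdbdn
ufo
lyb
rqrll
qnzx
rfvo
slb
ees
abw
prq
evrmw

Derivation:
Hunk 1: at line 2 remove [lmeb,alz,yhacp] add [ufo] -> 12 lines: teb nowfp fdbdn ufo lyb rqrll qnzx rfvo gxudd sqpu prq evrmw
Hunk 2: at line 9 remove [sqpu] add [zpu,fhh,abw] -> 14 lines: teb nowfp fdbdn ufo lyb rqrll qnzx rfvo gxudd zpu fhh abw prq evrmw
Hunk 3: at line 8 remove [gxudd,zpu,fhh] add [slb,ees] -> 13 lines: teb nowfp fdbdn ufo lyb rqrll qnzx rfvo slb ees abw prq evrmw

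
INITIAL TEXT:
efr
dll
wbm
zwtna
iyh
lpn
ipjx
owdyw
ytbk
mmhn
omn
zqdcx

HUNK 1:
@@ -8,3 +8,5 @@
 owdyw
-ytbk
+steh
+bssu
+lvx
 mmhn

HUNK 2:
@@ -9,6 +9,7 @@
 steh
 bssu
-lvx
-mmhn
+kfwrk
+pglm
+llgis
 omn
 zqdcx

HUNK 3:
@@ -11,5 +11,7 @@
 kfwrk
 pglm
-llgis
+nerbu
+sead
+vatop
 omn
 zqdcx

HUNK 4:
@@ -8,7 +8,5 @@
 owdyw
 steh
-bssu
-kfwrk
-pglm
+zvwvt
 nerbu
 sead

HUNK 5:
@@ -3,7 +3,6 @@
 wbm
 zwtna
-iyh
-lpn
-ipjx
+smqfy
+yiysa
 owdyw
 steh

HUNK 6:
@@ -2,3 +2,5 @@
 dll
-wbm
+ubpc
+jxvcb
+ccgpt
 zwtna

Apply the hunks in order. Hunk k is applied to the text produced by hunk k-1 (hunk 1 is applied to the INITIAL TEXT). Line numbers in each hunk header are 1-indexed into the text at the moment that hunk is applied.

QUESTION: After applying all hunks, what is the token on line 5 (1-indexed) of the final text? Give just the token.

Hunk 1: at line 8 remove [ytbk] add [steh,bssu,lvx] -> 14 lines: efr dll wbm zwtna iyh lpn ipjx owdyw steh bssu lvx mmhn omn zqdcx
Hunk 2: at line 9 remove [lvx,mmhn] add [kfwrk,pglm,llgis] -> 15 lines: efr dll wbm zwtna iyh lpn ipjx owdyw steh bssu kfwrk pglm llgis omn zqdcx
Hunk 3: at line 11 remove [llgis] add [nerbu,sead,vatop] -> 17 lines: efr dll wbm zwtna iyh lpn ipjx owdyw steh bssu kfwrk pglm nerbu sead vatop omn zqdcx
Hunk 4: at line 8 remove [bssu,kfwrk,pglm] add [zvwvt] -> 15 lines: efr dll wbm zwtna iyh lpn ipjx owdyw steh zvwvt nerbu sead vatop omn zqdcx
Hunk 5: at line 3 remove [iyh,lpn,ipjx] add [smqfy,yiysa] -> 14 lines: efr dll wbm zwtna smqfy yiysa owdyw steh zvwvt nerbu sead vatop omn zqdcx
Hunk 6: at line 2 remove [wbm] add [ubpc,jxvcb,ccgpt] -> 16 lines: efr dll ubpc jxvcb ccgpt zwtna smqfy yiysa owdyw steh zvwvt nerbu sead vatop omn zqdcx
Final line 5: ccgpt

Answer: ccgpt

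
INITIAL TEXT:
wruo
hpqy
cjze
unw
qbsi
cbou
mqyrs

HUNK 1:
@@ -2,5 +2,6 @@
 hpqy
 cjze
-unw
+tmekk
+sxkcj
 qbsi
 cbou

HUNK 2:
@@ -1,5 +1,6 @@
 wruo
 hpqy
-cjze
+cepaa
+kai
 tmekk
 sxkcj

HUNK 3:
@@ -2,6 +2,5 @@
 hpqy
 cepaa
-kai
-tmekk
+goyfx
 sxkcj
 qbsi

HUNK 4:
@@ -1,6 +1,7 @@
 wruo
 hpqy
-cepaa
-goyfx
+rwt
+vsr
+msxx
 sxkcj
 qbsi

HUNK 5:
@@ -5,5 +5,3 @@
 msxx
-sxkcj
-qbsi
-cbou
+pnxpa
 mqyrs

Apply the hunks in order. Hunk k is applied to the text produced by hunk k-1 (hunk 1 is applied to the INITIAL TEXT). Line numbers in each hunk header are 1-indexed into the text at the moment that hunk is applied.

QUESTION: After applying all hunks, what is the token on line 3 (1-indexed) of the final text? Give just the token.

Hunk 1: at line 2 remove [unw] add [tmekk,sxkcj] -> 8 lines: wruo hpqy cjze tmekk sxkcj qbsi cbou mqyrs
Hunk 2: at line 1 remove [cjze] add [cepaa,kai] -> 9 lines: wruo hpqy cepaa kai tmekk sxkcj qbsi cbou mqyrs
Hunk 3: at line 2 remove [kai,tmekk] add [goyfx] -> 8 lines: wruo hpqy cepaa goyfx sxkcj qbsi cbou mqyrs
Hunk 4: at line 1 remove [cepaa,goyfx] add [rwt,vsr,msxx] -> 9 lines: wruo hpqy rwt vsr msxx sxkcj qbsi cbou mqyrs
Hunk 5: at line 5 remove [sxkcj,qbsi,cbou] add [pnxpa] -> 7 lines: wruo hpqy rwt vsr msxx pnxpa mqyrs
Final line 3: rwt

Answer: rwt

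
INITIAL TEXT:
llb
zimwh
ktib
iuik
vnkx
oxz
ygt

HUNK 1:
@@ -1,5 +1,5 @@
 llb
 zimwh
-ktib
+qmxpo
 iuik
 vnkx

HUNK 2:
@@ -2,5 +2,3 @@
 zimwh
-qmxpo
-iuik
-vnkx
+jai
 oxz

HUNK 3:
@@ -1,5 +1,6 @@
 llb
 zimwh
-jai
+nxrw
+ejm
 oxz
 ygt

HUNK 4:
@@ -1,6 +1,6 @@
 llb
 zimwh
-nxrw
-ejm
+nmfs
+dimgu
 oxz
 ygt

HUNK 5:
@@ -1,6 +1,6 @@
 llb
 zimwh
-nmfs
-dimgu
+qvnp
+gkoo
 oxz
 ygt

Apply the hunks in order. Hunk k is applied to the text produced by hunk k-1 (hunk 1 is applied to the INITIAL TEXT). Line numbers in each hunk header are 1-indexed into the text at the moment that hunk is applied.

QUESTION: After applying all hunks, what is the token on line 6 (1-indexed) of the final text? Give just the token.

Hunk 1: at line 1 remove [ktib] add [qmxpo] -> 7 lines: llb zimwh qmxpo iuik vnkx oxz ygt
Hunk 2: at line 2 remove [qmxpo,iuik,vnkx] add [jai] -> 5 lines: llb zimwh jai oxz ygt
Hunk 3: at line 1 remove [jai] add [nxrw,ejm] -> 6 lines: llb zimwh nxrw ejm oxz ygt
Hunk 4: at line 1 remove [nxrw,ejm] add [nmfs,dimgu] -> 6 lines: llb zimwh nmfs dimgu oxz ygt
Hunk 5: at line 1 remove [nmfs,dimgu] add [qvnp,gkoo] -> 6 lines: llb zimwh qvnp gkoo oxz ygt
Final line 6: ygt

Answer: ygt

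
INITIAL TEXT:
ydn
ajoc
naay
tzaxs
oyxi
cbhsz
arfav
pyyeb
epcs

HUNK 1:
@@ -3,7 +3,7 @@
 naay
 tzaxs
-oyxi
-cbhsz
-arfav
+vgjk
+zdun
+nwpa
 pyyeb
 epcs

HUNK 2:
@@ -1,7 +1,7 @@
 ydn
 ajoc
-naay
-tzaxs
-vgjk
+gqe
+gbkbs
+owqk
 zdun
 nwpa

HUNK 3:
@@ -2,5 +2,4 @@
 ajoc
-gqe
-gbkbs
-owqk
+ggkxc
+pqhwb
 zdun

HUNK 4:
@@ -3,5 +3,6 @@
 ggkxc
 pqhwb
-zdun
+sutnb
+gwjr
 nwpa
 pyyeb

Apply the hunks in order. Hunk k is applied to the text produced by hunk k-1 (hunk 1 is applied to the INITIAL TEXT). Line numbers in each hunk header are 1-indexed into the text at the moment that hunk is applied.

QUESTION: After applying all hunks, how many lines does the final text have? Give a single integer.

Hunk 1: at line 3 remove [oyxi,cbhsz,arfav] add [vgjk,zdun,nwpa] -> 9 lines: ydn ajoc naay tzaxs vgjk zdun nwpa pyyeb epcs
Hunk 2: at line 1 remove [naay,tzaxs,vgjk] add [gqe,gbkbs,owqk] -> 9 lines: ydn ajoc gqe gbkbs owqk zdun nwpa pyyeb epcs
Hunk 3: at line 2 remove [gqe,gbkbs,owqk] add [ggkxc,pqhwb] -> 8 lines: ydn ajoc ggkxc pqhwb zdun nwpa pyyeb epcs
Hunk 4: at line 3 remove [zdun] add [sutnb,gwjr] -> 9 lines: ydn ajoc ggkxc pqhwb sutnb gwjr nwpa pyyeb epcs
Final line count: 9

Answer: 9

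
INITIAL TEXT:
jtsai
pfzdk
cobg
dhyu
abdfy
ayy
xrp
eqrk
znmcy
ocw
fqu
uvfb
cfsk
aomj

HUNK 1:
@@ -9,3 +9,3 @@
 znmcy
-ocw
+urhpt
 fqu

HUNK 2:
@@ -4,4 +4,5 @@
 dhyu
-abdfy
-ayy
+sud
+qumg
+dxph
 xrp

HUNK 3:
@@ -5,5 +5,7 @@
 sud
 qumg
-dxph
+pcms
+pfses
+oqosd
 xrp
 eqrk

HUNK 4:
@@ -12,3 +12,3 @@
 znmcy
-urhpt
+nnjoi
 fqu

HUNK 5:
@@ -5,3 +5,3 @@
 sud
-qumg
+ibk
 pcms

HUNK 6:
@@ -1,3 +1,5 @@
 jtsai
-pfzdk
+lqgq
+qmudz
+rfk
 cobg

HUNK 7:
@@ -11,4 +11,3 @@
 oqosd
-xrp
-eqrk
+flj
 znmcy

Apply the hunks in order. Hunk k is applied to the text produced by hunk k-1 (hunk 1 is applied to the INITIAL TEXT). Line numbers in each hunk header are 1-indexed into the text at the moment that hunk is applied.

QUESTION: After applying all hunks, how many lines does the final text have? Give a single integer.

Hunk 1: at line 9 remove [ocw] add [urhpt] -> 14 lines: jtsai pfzdk cobg dhyu abdfy ayy xrp eqrk znmcy urhpt fqu uvfb cfsk aomj
Hunk 2: at line 4 remove [abdfy,ayy] add [sud,qumg,dxph] -> 15 lines: jtsai pfzdk cobg dhyu sud qumg dxph xrp eqrk znmcy urhpt fqu uvfb cfsk aomj
Hunk 3: at line 5 remove [dxph] add [pcms,pfses,oqosd] -> 17 lines: jtsai pfzdk cobg dhyu sud qumg pcms pfses oqosd xrp eqrk znmcy urhpt fqu uvfb cfsk aomj
Hunk 4: at line 12 remove [urhpt] add [nnjoi] -> 17 lines: jtsai pfzdk cobg dhyu sud qumg pcms pfses oqosd xrp eqrk znmcy nnjoi fqu uvfb cfsk aomj
Hunk 5: at line 5 remove [qumg] add [ibk] -> 17 lines: jtsai pfzdk cobg dhyu sud ibk pcms pfses oqosd xrp eqrk znmcy nnjoi fqu uvfb cfsk aomj
Hunk 6: at line 1 remove [pfzdk] add [lqgq,qmudz,rfk] -> 19 lines: jtsai lqgq qmudz rfk cobg dhyu sud ibk pcms pfses oqosd xrp eqrk znmcy nnjoi fqu uvfb cfsk aomj
Hunk 7: at line 11 remove [xrp,eqrk] add [flj] -> 18 lines: jtsai lqgq qmudz rfk cobg dhyu sud ibk pcms pfses oqosd flj znmcy nnjoi fqu uvfb cfsk aomj
Final line count: 18

Answer: 18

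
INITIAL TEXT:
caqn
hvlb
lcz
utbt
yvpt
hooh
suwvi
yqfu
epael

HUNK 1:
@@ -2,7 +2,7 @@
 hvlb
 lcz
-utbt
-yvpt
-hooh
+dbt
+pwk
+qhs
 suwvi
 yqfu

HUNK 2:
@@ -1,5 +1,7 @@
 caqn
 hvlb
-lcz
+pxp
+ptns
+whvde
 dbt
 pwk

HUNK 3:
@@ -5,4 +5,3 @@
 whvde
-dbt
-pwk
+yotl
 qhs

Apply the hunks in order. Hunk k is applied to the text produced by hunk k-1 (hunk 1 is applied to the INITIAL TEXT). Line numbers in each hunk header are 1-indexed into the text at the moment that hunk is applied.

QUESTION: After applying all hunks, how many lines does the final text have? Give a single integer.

Hunk 1: at line 2 remove [utbt,yvpt,hooh] add [dbt,pwk,qhs] -> 9 lines: caqn hvlb lcz dbt pwk qhs suwvi yqfu epael
Hunk 2: at line 1 remove [lcz] add [pxp,ptns,whvde] -> 11 lines: caqn hvlb pxp ptns whvde dbt pwk qhs suwvi yqfu epael
Hunk 3: at line 5 remove [dbt,pwk] add [yotl] -> 10 lines: caqn hvlb pxp ptns whvde yotl qhs suwvi yqfu epael
Final line count: 10

Answer: 10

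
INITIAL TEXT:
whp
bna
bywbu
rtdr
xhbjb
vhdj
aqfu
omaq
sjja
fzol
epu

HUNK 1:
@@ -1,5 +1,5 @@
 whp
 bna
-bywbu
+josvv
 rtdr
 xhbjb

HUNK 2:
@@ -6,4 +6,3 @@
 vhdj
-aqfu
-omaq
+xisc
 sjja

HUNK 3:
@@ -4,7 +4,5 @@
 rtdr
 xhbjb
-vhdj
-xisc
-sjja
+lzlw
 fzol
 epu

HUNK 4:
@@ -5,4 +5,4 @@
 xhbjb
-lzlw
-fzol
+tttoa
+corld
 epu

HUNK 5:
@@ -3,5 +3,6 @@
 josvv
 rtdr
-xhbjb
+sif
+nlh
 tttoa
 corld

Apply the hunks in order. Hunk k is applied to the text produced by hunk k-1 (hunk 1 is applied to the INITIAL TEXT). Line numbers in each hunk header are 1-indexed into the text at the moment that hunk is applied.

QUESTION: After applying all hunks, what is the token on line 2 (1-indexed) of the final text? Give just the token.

Answer: bna

Derivation:
Hunk 1: at line 1 remove [bywbu] add [josvv] -> 11 lines: whp bna josvv rtdr xhbjb vhdj aqfu omaq sjja fzol epu
Hunk 2: at line 6 remove [aqfu,omaq] add [xisc] -> 10 lines: whp bna josvv rtdr xhbjb vhdj xisc sjja fzol epu
Hunk 3: at line 4 remove [vhdj,xisc,sjja] add [lzlw] -> 8 lines: whp bna josvv rtdr xhbjb lzlw fzol epu
Hunk 4: at line 5 remove [lzlw,fzol] add [tttoa,corld] -> 8 lines: whp bna josvv rtdr xhbjb tttoa corld epu
Hunk 5: at line 3 remove [xhbjb] add [sif,nlh] -> 9 lines: whp bna josvv rtdr sif nlh tttoa corld epu
Final line 2: bna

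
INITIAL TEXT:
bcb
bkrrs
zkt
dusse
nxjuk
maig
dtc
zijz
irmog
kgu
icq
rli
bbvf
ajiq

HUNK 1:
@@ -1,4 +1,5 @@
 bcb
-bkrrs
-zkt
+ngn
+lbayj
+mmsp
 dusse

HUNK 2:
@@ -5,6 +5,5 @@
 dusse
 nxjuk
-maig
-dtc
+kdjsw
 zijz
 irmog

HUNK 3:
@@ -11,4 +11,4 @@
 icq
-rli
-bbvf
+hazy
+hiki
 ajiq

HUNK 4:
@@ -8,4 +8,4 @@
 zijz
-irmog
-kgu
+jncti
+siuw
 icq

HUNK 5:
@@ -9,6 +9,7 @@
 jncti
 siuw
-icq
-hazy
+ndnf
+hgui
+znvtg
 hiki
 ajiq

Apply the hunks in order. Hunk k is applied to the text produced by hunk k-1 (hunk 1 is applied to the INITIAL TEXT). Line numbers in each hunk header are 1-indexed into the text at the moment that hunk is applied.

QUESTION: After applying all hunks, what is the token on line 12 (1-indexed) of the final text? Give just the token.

Hunk 1: at line 1 remove [bkrrs,zkt] add [ngn,lbayj,mmsp] -> 15 lines: bcb ngn lbayj mmsp dusse nxjuk maig dtc zijz irmog kgu icq rli bbvf ajiq
Hunk 2: at line 5 remove [maig,dtc] add [kdjsw] -> 14 lines: bcb ngn lbayj mmsp dusse nxjuk kdjsw zijz irmog kgu icq rli bbvf ajiq
Hunk 3: at line 11 remove [rli,bbvf] add [hazy,hiki] -> 14 lines: bcb ngn lbayj mmsp dusse nxjuk kdjsw zijz irmog kgu icq hazy hiki ajiq
Hunk 4: at line 8 remove [irmog,kgu] add [jncti,siuw] -> 14 lines: bcb ngn lbayj mmsp dusse nxjuk kdjsw zijz jncti siuw icq hazy hiki ajiq
Hunk 5: at line 9 remove [icq,hazy] add [ndnf,hgui,znvtg] -> 15 lines: bcb ngn lbayj mmsp dusse nxjuk kdjsw zijz jncti siuw ndnf hgui znvtg hiki ajiq
Final line 12: hgui

Answer: hgui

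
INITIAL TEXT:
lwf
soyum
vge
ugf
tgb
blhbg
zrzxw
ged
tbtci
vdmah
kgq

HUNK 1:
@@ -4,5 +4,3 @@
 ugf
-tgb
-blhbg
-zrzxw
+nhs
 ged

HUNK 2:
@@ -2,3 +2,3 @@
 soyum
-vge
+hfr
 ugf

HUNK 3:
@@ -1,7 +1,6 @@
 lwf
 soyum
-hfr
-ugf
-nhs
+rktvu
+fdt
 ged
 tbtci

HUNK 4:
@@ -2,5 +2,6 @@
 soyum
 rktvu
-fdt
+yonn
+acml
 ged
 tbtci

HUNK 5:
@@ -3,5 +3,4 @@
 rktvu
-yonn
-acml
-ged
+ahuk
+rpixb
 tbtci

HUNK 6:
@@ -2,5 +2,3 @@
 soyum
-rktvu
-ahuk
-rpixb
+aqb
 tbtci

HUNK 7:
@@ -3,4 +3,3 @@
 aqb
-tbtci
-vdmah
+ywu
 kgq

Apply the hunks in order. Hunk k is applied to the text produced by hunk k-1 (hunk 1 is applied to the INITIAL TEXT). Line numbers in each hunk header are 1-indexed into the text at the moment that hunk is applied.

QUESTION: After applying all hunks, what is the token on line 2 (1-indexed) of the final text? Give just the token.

Hunk 1: at line 4 remove [tgb,blhbg,zrzxw] add [nhs] -> 9 lines: lwf soyum vge ugf nhs ged tbtci vdmah kgq
Hunk 2: at line 2 remove [vge] add [hfr] -> 9 lines: lwf soyum hfr ugf nhs ged tbtci vdmah kgq
Hunk 3: at line 1 remove [hfr,ugf,nhs] add [rktvu,fdt] -> 8 lines: lwf soyum rktvu fdt ged tbtci vdmah kgq
Hunk 4: at line 2 remove [fdt] add [yonn,acml] -> 9 lines: lwf soyum rktvu yonn acml ged tbtci vdmah kgq
Hunk 5: at line 3 remove [yonn,acml,ged] add [ahuk,rpixb] -> 8 lines: lwf soyum rktvu ahuk rpixb tbtci vdmah kgq
Hunk 6: at line 2 remove [rktvu,ahuk,rpixb] add [aqb] -> 6 lines: lwf soyum aqb tbtci vdmah kgq
Hunk 7: at line 3 remove [tbtci,vdmah] add [ywu] -> 5 lines: lwf soyum aqb ywu kgq
Final line 2: soyum

Answer: soyum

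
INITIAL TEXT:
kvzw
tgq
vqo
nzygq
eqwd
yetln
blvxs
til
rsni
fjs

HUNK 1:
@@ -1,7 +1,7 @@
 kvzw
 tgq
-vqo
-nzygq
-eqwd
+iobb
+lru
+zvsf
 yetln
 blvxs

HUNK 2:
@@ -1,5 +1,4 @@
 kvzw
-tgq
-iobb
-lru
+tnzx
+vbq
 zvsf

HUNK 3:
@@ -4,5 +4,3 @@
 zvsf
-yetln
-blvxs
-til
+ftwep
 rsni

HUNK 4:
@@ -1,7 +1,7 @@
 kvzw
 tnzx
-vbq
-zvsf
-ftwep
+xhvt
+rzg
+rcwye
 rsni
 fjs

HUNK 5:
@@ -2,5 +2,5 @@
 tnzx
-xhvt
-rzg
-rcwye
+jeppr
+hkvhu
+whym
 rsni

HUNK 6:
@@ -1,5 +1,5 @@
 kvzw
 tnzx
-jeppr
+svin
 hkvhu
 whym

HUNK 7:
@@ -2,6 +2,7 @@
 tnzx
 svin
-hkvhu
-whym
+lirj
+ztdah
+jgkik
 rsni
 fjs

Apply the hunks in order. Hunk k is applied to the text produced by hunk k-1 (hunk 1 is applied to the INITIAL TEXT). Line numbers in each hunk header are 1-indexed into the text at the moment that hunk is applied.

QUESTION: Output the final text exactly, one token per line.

Answer: kvzw
tnzx
svin
lirj
ztdah
jgkik
rsni
fjs

Derivation:
Hunk 1: at line 1 remove [vqo,nzygq,eqwd] add [iobb,lru,zvsf] -> 10 lines: kvzw tgq iobb lru zvsf yetln blvxs til rsni fjs
Hunk 2: at line 1 remove [tgq,iobb,lru] add [tnzx,vbq] -> 9 lines: kvzw tnzx vbq zvsf yetln blvxs til rsni fjs
Hunk 3: at line 4 remove [yetln,blvxs,til] add [ftwep] -> 7 lines: kvzw tnzx vbq zvsf ftwep rsni fjs
Hunk 4: at line 1 remove [vbq,zvsf,ftwep] add [xhvt,rzg,rcwye] -> 7 lines: kvzw tnzx xhvt rzg rcwye rsni fjs
Hunk 5: at line 2 remove [xhvt,rzg,rcwye] add [jeppr,hkvhu,whym] -> 7 lines: kvzw tnzx jeppr hkvhu whym rsni fjs
Hunk 6: at line 1 remove [jeppr] add [svin] -> 7 lines: kvzw tnzx svin hkvhu whym rsni fjs
Hunk 7: at line 2 remove [hkvhu,whym] add [lirj,ztdah,jgkik] -> 8 lines: kvzw tnzx svin lirj ztdah jgkik rsni fjs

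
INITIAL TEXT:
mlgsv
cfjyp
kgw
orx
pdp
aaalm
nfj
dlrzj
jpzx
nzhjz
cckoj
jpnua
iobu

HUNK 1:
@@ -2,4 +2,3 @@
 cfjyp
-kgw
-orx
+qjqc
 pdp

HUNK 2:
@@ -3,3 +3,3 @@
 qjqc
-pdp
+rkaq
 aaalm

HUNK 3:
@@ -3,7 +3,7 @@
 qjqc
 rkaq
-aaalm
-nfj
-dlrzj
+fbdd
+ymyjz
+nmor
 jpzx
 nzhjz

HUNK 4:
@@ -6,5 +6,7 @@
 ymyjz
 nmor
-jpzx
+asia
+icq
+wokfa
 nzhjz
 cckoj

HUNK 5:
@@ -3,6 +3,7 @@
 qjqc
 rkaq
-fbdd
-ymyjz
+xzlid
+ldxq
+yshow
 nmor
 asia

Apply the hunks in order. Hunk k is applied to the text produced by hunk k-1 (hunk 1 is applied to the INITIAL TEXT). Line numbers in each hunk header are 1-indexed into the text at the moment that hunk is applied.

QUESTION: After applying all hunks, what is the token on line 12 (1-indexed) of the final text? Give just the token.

Hunk 1: at line 2 remove [kgw,orx] add [qjqc] -> 12 lines: mlgsv cfjyp qjqc pdp aaalm nfj dlrzj jpzx nzhjz cckoj jpnua iobu
Hunk 2: at line 3 remove [pdp] add [rkaq] -> 12 lines: mlgsv cfjyp qjqc rkaq aaalm nfj dlrzj jpzx nzhjz cckoj jpnua iobu
Hunk 3: at line 3 remove [aaalm,nfj,dlrzj] add [fbdd,ymyjz,nmor] -> 12 lines: mlgsv cfjyp qjqc rkaq fbdd ymyjz nmor jpzx nzhjz cckoj jpnua iobu
Hunk 4: at line 6 remove [jpzx] add [asia,icq,wokfa] -> 14 lines: mlgsv cfjyp qjqc rkaq fbdd ymyjz nmor asia icq wokfa nzhjz cckoj jpnua iobu
Hunk 5: at line 3 remove [fbdd,ymyjz] add [xzlid,ldxq,yshow] -> 15 lines: mlgsv cfjyp qjqc rkaq xzlid ldxq yshow nmor asia icq wokfa nzhjz cckoj jpnua iobu
Final line 12: nzhjz

Answer: nzhjz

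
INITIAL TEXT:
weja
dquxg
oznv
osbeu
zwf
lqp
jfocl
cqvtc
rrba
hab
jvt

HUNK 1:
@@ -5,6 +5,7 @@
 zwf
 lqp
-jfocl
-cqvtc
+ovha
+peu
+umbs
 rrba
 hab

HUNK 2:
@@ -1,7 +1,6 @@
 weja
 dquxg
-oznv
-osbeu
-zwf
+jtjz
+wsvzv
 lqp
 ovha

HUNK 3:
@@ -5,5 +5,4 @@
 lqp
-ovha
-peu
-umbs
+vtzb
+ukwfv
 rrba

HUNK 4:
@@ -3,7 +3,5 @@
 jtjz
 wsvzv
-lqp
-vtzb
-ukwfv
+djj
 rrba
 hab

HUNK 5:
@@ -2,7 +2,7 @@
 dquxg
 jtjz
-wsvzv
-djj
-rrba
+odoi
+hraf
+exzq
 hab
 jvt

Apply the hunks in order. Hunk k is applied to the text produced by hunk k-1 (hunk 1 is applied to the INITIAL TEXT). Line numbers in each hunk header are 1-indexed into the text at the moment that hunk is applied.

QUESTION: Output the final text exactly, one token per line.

Answer: weja
dquxg
jtjz
odoi
hraf
exzq
hab
jvt

Derivation:
Hunk 1: at line 5 remove [jfocl,cqvtc] add [ovha,peu,umbs] -> 12 lines: weja dquxg oznv osbeu zwf lqp ovha peu umbs rrba hab jvt
Hunk 2: at line 1 remove [oznv,osbeu,zwf] add [jtjz,wsvzv] -> 11 lines: weja dquxg jtjz wsvzv lqp ovha peu umbs rrba hab jvt
Hunk 3: at line 5 remove [ovha,peu,umbs] add [vtzb,ukwfv] -> 10 lines: weja dquxg jtjz wsvzv lqp vtzb ukwfv rrba hab jvt
Hunk 4: at line 3 remove [lqp,vtzb,ukwfv] add [djj] -> 8 lines: weja dquxg jtjz wsvzv djj rrba hab jvt
Hunk 5: at line 2 remove [wsvzv,djj,rrba] add [odoi,hraf,exzq] -> 8 lines: weja dquxg jtjz odoi hraf exzq hab jvt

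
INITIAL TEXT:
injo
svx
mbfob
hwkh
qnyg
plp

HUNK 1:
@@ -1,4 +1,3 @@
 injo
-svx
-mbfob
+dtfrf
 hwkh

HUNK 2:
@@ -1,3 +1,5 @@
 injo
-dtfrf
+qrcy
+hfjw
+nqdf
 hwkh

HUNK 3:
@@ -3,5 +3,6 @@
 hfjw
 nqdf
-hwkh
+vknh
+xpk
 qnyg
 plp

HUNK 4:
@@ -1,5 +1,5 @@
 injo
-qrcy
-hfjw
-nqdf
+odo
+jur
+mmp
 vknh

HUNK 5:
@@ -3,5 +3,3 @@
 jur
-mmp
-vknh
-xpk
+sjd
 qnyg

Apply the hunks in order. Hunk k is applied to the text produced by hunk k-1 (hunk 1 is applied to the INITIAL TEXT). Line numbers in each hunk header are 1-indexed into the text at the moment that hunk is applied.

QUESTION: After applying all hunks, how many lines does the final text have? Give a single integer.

Answer: 6

Derivation:
Hunk 1: at line 1 remove [svx,mbfob] add [dtfrf] -> 5 lines: injo dtfrf hwkh qnyg plp
Hunk 2: at line 1 remove [dtfrf] add [qrcy,hfjw,nqdf] -> 7 lines: injo qrcy hfjw nqdf hwkh qnyg plp
Hunk 3: at line 3 remove [hwkh] add [vknh,xpk] -> 8 lines: injo qrcy hfjw nqdf vknh xpk qnyg plp
Hunk 4: at line 1 remove [qrcy,hfjw,nqdf] add [odo,jur,mmp] -> 8 lines: injo odo jur mmp vknh xpk qnyg plp
Hunk 5: at line 3 remove [mmp,vknh,xpk] add [sjd] -> 6 lines: injo odo jur sjd qnyg plp
Final line count: 6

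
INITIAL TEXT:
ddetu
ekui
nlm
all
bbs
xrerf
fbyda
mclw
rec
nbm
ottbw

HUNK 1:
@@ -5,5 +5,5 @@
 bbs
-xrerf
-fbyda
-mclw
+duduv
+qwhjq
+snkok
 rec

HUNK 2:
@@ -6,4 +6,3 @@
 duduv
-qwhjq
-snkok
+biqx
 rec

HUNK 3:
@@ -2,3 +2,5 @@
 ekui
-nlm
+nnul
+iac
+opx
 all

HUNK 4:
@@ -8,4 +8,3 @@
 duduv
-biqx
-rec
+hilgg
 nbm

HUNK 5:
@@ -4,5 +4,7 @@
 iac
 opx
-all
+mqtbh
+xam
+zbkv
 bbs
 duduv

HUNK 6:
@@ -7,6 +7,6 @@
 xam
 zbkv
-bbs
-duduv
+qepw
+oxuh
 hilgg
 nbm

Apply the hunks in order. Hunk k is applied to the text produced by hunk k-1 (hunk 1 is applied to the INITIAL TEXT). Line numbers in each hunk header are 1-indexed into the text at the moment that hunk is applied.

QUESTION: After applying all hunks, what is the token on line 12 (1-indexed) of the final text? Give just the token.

Hunk 1: at line 5 remove [xrerf,fbyda,mclw] add [duduv,qwhjq,snkok] -> 11 lines: ddetu ekui nlm all bbs duduv qwhjq snkok rec nbm ottbw
Hunk 2: at line 6 remove [qwhjq,snkok] add [biqx] -> 10 lines: ddetu ekui nlm all bbs duduv biqx rec nbm ottbw
Hunk 3: at line 2 remove [nlm] add [nnul,iac,opx] -> 12 lines: ddetu ekui nnul iac opx all bbs duduv biqx rec nbm ottbw
Hunk 4: at line 8 remove [biqx,rec] add [hilgg] -> 11 lines: ddetu ekui nnul iac opx all bbs duduv hilgg nbm ottbw
Hunk 5: at line 4 remove [all] add [mqtbh,xam,zbkv] -> 13 lines: ddetu ekui nnul iac opx mqtbh xam zbkv bbs duduv hilgg nbm ottbw
Hunk 6: at line 7 remove [bbs,duduv] add [qepw,oxuh] -> 13 lines: ddetu ekui nnul iac opx mqtbh xam zbkv qepw oxuh hilgg nbm ottbw
Final line 12: nbm

Answer: nbm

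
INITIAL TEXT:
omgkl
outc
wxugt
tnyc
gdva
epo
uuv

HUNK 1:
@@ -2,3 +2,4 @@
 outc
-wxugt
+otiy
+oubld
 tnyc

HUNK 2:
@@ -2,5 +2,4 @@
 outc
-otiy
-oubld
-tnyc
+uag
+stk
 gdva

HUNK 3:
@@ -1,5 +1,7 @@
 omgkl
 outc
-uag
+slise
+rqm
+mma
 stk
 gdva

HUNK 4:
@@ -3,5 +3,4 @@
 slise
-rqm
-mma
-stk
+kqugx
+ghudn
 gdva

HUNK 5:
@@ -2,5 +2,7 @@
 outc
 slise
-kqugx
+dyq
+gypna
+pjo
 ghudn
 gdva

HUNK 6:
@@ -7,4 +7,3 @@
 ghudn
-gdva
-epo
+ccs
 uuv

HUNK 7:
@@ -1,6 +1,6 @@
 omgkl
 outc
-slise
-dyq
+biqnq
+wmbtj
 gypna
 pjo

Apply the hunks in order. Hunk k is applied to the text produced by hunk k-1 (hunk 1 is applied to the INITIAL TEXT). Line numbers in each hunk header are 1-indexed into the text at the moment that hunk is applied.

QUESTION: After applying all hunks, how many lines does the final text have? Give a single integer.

Hunk 1: at line 2 remove [wxugt] add [otiy,oubld] -> 8 lines: omgkl outc otiy oubld tnyc gdva epo uuv
Hunk 2: at line 2 remove [otiy,oubld,tnyc] add [uag,stk] -> 7 lines: omgkl outc uag stk gdva epo uuv
Hunk 3: at line 1 remove [uag] add [slise,rqm,mma] -> 9 lines: omgkl outc slise rqm mma stk gdva epo uuv
Hunk 4: at line 3 remove [rqm,mma,stk] add [kqugx,ghudn] -> 8 lines: omgkl outc slise kqugx ghudn gdva epo uuv
Hunk 5: at line 2 remove [kqugx] add [dyq,gypna,pjo] -> 10 lines: omgkl outc slise dyq gypna pjo ghudn gdva epo uuv
Hunk 6: at line 7 remove [gdva,epo] add [ccs] -> 9 lines: omgkl outc slise dyq gypna pjo ghudn ccs uuv
Hunk 7: at line 1 remove [slise,dyq] add [biqnq,wmbtj] -> 9 lines: omgkl outc biqnq wmbtj gypna pjo ghudn ccs uuv
Final line count: 9

Answer: 9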